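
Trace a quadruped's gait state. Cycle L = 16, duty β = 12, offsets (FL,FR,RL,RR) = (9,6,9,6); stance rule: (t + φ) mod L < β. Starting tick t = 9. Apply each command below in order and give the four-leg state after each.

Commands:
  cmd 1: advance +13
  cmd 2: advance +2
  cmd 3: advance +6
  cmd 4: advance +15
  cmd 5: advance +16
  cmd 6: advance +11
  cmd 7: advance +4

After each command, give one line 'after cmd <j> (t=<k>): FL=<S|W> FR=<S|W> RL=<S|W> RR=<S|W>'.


start t=9: FL=S FR=W RL=S RR=W
cmd 1: advance +13 → t=22, phase=(15,12,15,12) → FL=W FR=W RL=W RR=W
cmd 2: advance +2 → t=24, phase=(1,14,1,14) → FL=S FR=W RL=S RR=W
cmd 3: advance +6 → t=30, phase=(7,4,7,4) → FL=S FR=S RL=S RR=S
cmd 4: advance +15 → t=45, phase=(6,3,6,3) → FL=S FR=S RL=S RR=S
cmd 5: advance +16 → t=61, phase=(6,3,6,3) → FL=S FR=S RL=S RR=S
cmd 6: advance +11 → t=72, phase=(1,14,1,14) → FL=S FR=W RL=S RR=W
cmd 7: advance +4 → t=76, phase=(5,2,5,2) → FL=S FR=S RL=S RR=S

after cmd 1 (t=22): FL=W FR=W RL=W RR=W
after cmd 2 (t=24): FL=S FR=W RL=S RR=W
after cmd 3 (t=30): FL=S FR=S RL=S RR=S
after cmd 4 (t=45): FL=S FR=S RL=S RR=S
after cmd 5 (t=61): FL=S FR=S RL=S RR=S
after cmd 6 (t=72): FL=S FR=W RL=S RR=W
after cmd 7 (t=76): FL=S FR=S RL=S RR=S


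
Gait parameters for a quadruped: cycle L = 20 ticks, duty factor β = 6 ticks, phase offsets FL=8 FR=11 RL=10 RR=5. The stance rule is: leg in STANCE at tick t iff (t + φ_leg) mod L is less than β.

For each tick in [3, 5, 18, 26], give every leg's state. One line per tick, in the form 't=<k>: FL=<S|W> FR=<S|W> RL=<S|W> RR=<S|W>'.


t=3: phase=(11,14,13,8) vs β=6 → FL=W FR=W RL=W RR=W
t=5: phase=(13,16,15,10) vs β=6 → FL=W FR=W RL=W RR=W
t=18: phase=(6,9,8,3) vs β=6 → FL=W FR=W RL=W RR=S
t=26: phase=(14,17,16,11) vs β=6 → FL=W FR=W RL=W RR=W

t=3: FL=W FR=W RL=W RR=W
t=5: FL=W FR=W RL=W RR=W
t=18: FL=W FR=W RL=W RR=S
t=26: FL=W FR=W RL=W RR=W


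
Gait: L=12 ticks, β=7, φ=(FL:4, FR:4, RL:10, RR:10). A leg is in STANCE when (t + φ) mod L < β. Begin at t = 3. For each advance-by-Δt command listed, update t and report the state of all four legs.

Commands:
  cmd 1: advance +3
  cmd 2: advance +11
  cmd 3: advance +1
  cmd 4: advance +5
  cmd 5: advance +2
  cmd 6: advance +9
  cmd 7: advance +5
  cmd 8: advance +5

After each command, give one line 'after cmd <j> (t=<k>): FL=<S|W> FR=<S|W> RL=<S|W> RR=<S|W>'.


after cmd 1 (t=6): FL=W FR=W RL=S RR=S
after cmd 2 (t=17): FL=W FR=W RL=S RR=S
after cmd 3 (t=18): FL=W FR=W RL=S RR=S
after cmd 4 (t=23): FL=S FR=S RL=W RR=W
after cmd 5 (t=25): FL=S FR=S RL=W RR=W
after cmd 6 (t=34): FL=S FR=S RL=W RR=W
after cmd 7 (t=39): FL=W FR=W RL=S RR=S
after cmd 8 (t=44): FL=S FR=S RL=S RR=S

start t=3: FL=W FR=W RL=S RR=S
cmd 1: advance +3 → t=6, phase=(10,10,4,4) → FL=W FR=W RL=S RR=S
cmd 2: advance +11 → t=17, phase=(9,9,3,3) → FL=W FR=W RL=S RR=S
cmd 3: advance +1 → t=18, phase=(10,10,4,4) → FL=W FR=W RL=S RR=S
cmd 4: advance +5 → t=23, phase=(3,3,9,9) → FL=S FR=S RL=W RR=W
cmd 5: advance +2 → t=25, phase=(5,5,11,11) → FL=S FR=S RL=W RR=W
cmd 6: advance +9 → t=34, phase=(2,2,8,8) → FL=S FR=S RL=W RR=W
cmd 7: advance +5 → t=39, phase=(7,7,1,1) → FL=W FR=W RL=S RR=S
cmd 8: advance +5 → t=44, phase=(0,0,6,6) → FL=S FR=S RL=S RR=S


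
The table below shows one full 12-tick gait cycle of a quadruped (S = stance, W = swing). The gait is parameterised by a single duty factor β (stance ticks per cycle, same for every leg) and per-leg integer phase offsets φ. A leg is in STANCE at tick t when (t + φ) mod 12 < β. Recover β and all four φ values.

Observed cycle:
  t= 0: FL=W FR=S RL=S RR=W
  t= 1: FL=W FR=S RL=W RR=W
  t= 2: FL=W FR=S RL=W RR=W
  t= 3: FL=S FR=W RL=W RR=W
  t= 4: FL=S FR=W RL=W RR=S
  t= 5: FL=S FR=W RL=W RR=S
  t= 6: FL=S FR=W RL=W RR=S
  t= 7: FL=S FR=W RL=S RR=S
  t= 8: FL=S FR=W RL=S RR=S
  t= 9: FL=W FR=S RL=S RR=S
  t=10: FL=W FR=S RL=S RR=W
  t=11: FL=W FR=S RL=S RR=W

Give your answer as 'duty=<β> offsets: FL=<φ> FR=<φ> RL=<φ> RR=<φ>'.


duty β = stance ticks per leg = 6
FL: stance ticks = 6; W→S at t=3 → φ=9
FR: stance ticks = 6; W→S at t=9 → φ=3
RL: stance ticks = 6; W→S at t=7 → φ=5
RR: stance ticks = 6; W→S at t=4 → φ=8

duty=6 offsets: FL=9 FR=3 RL=5 RR=8


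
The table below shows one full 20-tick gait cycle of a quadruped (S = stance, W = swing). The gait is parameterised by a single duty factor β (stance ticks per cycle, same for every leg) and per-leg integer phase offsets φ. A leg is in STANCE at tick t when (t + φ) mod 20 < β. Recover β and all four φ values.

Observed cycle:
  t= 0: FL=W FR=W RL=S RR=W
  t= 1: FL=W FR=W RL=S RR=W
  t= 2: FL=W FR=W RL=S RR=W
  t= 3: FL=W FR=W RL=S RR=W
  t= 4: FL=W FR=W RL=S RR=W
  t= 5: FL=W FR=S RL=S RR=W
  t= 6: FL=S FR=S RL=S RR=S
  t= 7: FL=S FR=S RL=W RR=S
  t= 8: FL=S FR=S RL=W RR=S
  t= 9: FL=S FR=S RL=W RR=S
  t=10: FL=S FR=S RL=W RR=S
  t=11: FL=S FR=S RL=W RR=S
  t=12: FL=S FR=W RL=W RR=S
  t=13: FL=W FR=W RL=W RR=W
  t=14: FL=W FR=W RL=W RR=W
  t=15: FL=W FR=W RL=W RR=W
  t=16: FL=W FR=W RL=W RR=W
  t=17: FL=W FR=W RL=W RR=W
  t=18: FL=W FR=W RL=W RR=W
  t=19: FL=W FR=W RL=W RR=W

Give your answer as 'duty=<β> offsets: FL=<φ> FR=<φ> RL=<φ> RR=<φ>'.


duty=7 offsets: FL=14 FR=15 RL=0 RR=14

duty β = stance ticks per leg = 7
FL: stance ticks = 7; W→S at t=6 → φ=14
FR: stance ticks = 7; W→S at t=5 → φ=15
RL: stance ticks = 7; W→S at t=0 → φ=0
RR: stance ticks = 7; W→S at t=6 → φ=14


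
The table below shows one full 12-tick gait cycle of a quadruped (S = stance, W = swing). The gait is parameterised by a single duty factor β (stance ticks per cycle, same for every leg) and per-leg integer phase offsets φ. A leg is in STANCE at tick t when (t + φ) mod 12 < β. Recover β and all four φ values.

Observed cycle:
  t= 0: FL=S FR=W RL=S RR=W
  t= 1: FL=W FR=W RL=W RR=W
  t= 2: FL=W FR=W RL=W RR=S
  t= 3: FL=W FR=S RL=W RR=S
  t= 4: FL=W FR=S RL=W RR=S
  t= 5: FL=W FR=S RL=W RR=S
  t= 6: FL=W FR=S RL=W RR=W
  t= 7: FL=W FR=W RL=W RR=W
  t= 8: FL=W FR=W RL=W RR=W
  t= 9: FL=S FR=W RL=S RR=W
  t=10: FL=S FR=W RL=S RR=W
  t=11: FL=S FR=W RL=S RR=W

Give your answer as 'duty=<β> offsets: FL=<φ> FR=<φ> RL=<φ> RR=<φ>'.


duty=4 offsets: FL=3 FR=9 RL=3 RR=10

duty β = stance ticks per leg = 4
FL: stance ticks = 4; W→S at t=9 → φ=3
FR: stance ticks = 4; W→S at t=3 → φ=9
RL: stance ticks = 4; W→S at t=9 → φ=3
RR: stance ticks = 4; W→S at t=2 → φ=10


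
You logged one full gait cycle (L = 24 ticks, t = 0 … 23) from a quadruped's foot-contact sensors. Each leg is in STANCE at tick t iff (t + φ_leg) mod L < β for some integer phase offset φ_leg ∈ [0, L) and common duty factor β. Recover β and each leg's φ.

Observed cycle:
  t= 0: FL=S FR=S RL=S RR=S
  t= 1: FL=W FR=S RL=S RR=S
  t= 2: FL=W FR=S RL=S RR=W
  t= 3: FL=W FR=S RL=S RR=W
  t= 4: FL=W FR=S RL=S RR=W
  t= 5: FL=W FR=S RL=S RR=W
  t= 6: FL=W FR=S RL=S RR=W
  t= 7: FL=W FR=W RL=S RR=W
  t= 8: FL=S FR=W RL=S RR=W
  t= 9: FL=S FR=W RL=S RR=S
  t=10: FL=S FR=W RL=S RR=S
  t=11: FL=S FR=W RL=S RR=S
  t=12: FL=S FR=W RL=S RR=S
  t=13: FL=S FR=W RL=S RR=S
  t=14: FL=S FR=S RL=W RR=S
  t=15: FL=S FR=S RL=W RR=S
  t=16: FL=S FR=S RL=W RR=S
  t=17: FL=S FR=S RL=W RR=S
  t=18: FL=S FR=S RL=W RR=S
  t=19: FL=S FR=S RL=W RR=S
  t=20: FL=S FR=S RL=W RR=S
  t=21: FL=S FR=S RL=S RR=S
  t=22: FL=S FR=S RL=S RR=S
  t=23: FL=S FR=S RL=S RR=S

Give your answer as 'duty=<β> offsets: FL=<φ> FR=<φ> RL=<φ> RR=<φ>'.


duty β = stance ticks per leg = 17
FL: stance ticks = 17; W→S at t=8 → φ=16
FR: stance ticks = 17; W→S at t=14 → φ=10
RL: stance ticks = 17; W→S at t=21 → φ=3
RR: stance ticks = 17; W→S at t=9 → φ=15

duty=17 offsets: FL=16 FR=10 RL=3 RR=15


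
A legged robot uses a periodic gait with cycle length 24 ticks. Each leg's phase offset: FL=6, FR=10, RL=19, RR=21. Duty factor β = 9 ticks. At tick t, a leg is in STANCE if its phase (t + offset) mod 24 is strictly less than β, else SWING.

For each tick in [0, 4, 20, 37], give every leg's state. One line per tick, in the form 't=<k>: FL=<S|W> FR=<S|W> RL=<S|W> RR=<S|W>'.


t=0: FL=S FR=W RL=W RR=W
t=4: FL=W FR=W RL=W RR=S
t=20: FL=S FR=S RL=W RR=W
t=37: FL=W FR=W RL=S RR=W

t=0: phase=(6,10,19,21) vs β=9 → FL=S FR=W RL=W RR=W
t=4: phase=(10,14,23,1) vs β=9 → FL=W FR=W RL=W RR=S
t=20: phase=(2,6,15,17) vs β=9 → FL=S FR=S RL=W RR=W
t=37: phase=(19,23,8,10) vs β=9 → FL=W FR=W RL=S RR=W


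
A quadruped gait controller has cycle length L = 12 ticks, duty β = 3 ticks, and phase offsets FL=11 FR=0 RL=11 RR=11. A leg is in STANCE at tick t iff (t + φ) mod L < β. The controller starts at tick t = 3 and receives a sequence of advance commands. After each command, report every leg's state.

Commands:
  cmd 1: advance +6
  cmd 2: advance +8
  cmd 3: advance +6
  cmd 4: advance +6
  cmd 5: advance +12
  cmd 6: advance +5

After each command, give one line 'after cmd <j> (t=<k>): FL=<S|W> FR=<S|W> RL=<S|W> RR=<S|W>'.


after cmd 1 (t=9): FL=W FR=W RL=W RR=W
after cmd 2 (t=17): FL=W FR=W RL=W RR=W
after cmd 3 (t=23): FL=W FR=W RL=W RR=W
after cmd 4 (t=29): FL=W FR=W RL=W RR=W
after cmd 5 (t=41): FL=W FR=W RL=W RR=W
after cmd 6 (t=46): FL=W FR=W RL=W RR=W

start t=3: FL=S FR=W RL=S RR=S
cmd 1: advance +6 → t=9, phase=(8,9,8,8) → FL=W FR=W RL=W RR=W
cmd 2: advance +8 → t=17, phase=(4,5,4,4) → FL=W FR=W RL=W RR=W
cmd 3: advance +6 → t=23, phase=(10,11,10,10) → FL=W FR=W RL=W RR=W
cmd 4: advance +6 → t=29, phase=(4,5,4,4) → FL=W FR=W RL=W RR=W
cmd 5: advance +12 → t=41, phase=(4,5,4,4) → FL=W FR=W RL=W RR=W
cmd 6: advance +5 → t=46, phase=(9,10,9,9) → FL=W FR=W RL=W RR=W


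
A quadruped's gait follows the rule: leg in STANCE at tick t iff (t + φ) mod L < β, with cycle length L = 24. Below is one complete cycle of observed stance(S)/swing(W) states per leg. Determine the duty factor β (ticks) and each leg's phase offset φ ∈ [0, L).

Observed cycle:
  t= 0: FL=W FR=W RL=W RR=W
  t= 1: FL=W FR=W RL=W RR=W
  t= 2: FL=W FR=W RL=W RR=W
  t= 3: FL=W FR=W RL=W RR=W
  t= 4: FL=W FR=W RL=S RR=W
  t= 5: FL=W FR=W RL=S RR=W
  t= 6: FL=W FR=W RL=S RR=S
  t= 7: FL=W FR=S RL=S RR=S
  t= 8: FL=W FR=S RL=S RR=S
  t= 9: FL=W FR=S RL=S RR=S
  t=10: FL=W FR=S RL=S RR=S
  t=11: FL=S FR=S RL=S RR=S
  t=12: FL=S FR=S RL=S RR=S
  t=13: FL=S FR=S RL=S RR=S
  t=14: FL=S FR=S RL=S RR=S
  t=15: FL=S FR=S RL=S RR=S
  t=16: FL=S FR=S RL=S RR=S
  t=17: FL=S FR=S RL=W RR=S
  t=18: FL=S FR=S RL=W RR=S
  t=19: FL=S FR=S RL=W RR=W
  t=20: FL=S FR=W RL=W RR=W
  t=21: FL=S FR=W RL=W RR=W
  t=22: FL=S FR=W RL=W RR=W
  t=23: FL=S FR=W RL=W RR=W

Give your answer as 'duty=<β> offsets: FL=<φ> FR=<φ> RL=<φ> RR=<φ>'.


duty β = stance ticks per leg = 13
FL: stance ticks = 13; W→S at t=11 → φ=13
FR: stance ticks = 13; W→S at t=7 → φ=17
RL: stance ticks = 13; W→S at t=4 → φ=20
RR: stance ticks = 13; W→S at t=6 → φ=18

duty=13 offsets: FL=13 FR=17 RL=20 RR=18


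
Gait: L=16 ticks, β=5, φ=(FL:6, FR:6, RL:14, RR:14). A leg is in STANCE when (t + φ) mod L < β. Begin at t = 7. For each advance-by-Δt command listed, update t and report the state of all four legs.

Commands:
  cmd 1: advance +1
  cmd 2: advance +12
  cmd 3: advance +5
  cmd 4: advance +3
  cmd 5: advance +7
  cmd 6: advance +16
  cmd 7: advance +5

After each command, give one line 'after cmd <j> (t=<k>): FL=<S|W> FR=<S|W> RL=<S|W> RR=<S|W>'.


after cmd 1 (t=8): FL=W FR=W RL=W RR=W
after cmd 2 (t=20): FL=W FR=W RL=S RR=S
after cmd 3 (t=25): FL=W FR=W RL=W RR=W
after cmd 4 (t=28): FL=S FR=S RL=W RR=W
after cmd 5 (t=35): FL=W FR=W RL=S RR=S
after cmd 6 (t=51): FL=W FR=W RL=S RR=S
after cmd 7 (t=56): FL=W FR=W RL=W RR=W

start t=7: FL=W FR=W RL=W RR=W
cmd 1: advance +1 → t=8, phase=(14,14,6,6) → FL=W FR=W RL=W RR=W
cmd 2: advance +12 → t=20, phase=(10,10,2,2) → FL=W FR=W RL=S RR=S
cmd 3: advance +5 → t=25, phase=(15,15,7,7) → FL=W FR=W RL=W RR=W
cmd 4: advance +3 → t=28, phase=(2,2,10,10) → FL=S FR=S RL=W RR=W
cmd 5: advance +7 → t=35, phase=(9,9,1,1) → FL=W FR=W RL=S RR=S
cmd 6: advance +16 → t=51, phase=(9,9,1,1) → FL=W FR=W RL=S RR=S
cmd 7: advance +5 → t=56, phase=(14,14,6,6) → FL=W FR=W RL=W RR=W


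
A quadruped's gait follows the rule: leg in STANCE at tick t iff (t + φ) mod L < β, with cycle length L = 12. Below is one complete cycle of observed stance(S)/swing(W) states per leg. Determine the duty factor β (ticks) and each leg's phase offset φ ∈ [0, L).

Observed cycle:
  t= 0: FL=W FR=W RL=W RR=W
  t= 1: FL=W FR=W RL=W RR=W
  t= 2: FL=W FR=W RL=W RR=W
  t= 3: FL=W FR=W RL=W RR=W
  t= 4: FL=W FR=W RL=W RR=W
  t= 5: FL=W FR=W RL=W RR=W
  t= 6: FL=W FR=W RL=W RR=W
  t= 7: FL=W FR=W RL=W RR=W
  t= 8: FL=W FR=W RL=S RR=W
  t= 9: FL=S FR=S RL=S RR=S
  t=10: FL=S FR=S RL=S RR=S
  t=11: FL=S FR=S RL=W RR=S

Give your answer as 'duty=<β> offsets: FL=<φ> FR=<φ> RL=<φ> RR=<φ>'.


duty=3 offsets: FL=3 FR=3 RL=4 RR=3

duty β = stance ticks per leg = 3
FL: stance ticks = 3; W→S at t=9 → φ=3
FR: stance ticks = 3; W→S at t=9 → φ=3
RL: stance ticks = 3; W→S at t=8 → φ=4
RR: stance ticks = 3; W→S at t=9 → φ=3


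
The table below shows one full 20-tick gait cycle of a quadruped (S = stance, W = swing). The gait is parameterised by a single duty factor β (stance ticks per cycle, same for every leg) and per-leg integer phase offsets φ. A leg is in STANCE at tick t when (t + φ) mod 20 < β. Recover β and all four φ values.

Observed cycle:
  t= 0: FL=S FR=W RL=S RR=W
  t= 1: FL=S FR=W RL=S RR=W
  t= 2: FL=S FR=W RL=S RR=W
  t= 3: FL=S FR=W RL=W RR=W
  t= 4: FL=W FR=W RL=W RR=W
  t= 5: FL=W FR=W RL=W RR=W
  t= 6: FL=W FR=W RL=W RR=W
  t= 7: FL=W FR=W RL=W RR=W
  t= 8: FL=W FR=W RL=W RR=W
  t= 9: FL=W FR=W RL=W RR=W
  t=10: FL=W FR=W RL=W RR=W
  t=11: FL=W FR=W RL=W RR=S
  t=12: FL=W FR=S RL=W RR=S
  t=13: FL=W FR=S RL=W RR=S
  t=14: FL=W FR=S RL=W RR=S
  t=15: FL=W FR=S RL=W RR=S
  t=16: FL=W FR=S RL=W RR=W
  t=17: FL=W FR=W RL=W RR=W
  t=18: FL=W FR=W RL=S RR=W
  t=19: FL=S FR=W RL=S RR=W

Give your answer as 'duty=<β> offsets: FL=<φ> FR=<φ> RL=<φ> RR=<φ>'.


duty β = stance ticks per leg = 5
FL: stance ticks = 5; W→S at t=19 → φ=1
FR: stance ticks = 5; W→S at t=12 → φ=8
RL: stance ticks = 5; W→S at t=18 → φ=2
RR: stance ticks = 5; W→S at t=11 → φ=9

duty=5 offsets: FL=1 FR=8 RL=2 RR=9


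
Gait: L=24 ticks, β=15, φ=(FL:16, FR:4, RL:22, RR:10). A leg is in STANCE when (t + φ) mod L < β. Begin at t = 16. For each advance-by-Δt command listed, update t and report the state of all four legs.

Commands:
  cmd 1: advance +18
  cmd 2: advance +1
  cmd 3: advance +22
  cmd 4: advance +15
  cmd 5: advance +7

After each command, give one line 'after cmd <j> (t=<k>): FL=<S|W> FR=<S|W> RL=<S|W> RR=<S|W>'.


after cmd 1 (t=34): FL=S FR=S RL=S RR=W
after cmd 2 (t=35): FL=S FR=W RL=S RR=W
after cmd 3 (t=57): FL=S FR=S RL=S RR=W
after cmd 4 (t=72): FL=W FR=S RL=W RR=S
after cmd 5 (t=79): FL=W FR=S RL=S RR=W

start t=16: FL=S FR=W RL=S RR=S
cmd 1: advance +18 → t=34, phase=(2,14,8,20) → FL=S FR=S RL=S RR=W
cmd 2: advance +1 → t=35, phase=(3,15,9,21) → FL=S FR=W RL=S RR=W
cmd 3: advance +22 → t=57, phase=(1,13,7,19) → FL=S FR=S RL=S RR=W
cmd 4: advance +15 → t=72, phase=(16,4,22,10) → FL=W FR=S RL=W RR=S
cmd 5: advance +7 → t=79, phase=(23,11,5,17) → FL=W FR=S RL=S RR=W


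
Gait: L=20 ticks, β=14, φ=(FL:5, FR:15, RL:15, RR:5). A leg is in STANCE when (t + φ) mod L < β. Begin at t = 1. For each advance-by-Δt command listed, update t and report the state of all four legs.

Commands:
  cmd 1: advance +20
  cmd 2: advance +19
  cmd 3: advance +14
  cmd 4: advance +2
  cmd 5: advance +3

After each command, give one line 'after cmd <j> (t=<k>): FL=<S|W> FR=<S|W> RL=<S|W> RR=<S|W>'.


after cmd 1 (t=21): FL=S FR=W RL=W RR=S
after cmd 2 (t=40): FL=S FR=W RL=W RR=S
after cmd 3 (t=54): FL=W FR=S RL=S RR=W
after cmd 4 (t=56): FL=S FR=S RL=S RR=S
after cmd 5 (t=59): FL=S FR=W RL=W RR=S

start t=1: FL=S FR=W RL=W RR=S
cmd 1: advance +20 → t=21, phase=(6,16,16,6) → FL=S FR=W RL=W RR=S
cmd 2: advance +19 → t=40, phase=(5,15,15,5) → FL=S FR=W RL=W RR=S
cmd 3: advance +14 → t=54, phase=(19,9,9,19) → FL=W FR=S RL=S RR=W
cmd 4: advance +2 → t=56, phase=(1,11,11,1) → FL=S FR=S RL=S RR=S
cmd 5: advance +3 → t=59, phase=(4,14,14,4) → FL=S FR=W RL=W RR=S


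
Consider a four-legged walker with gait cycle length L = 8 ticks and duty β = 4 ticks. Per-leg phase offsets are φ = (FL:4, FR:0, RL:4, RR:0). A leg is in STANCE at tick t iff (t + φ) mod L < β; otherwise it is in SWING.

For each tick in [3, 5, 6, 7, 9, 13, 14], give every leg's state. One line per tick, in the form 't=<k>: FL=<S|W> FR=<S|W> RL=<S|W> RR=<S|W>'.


t=3: FL=W FR=S RL=W RR=S
t=5: FL=S FR=W RL=S RR=W
t=6: FL=S FR=W RL=S RR=W
t=7: FL=S FR=W RL=S RR=W
t=9: FL=W FR=S RL=W RR=S
t=13: FL=S FR=W RL=S RR=W
t=14: FL=S FR=W RL=S RR=W

t=3: phase=(7,3,7,3) vs β=4 → FL=W FR=S RL=W RR=S
t=5: phase=(1,5,1,5) vs β=4 → FL=S FR=W RL=S RR=W
t=6: phase=(2,6,2,6) vs β=4 → FL=S FR=W RL=S RR=W
t=7: phase=(3,7,3,7) vs β=4 → FL=S FR=W RL=S RR=W
t=9: phase=(5,1,5,1) vs β=4 → FL=W FR=S RL=W RR=S
t=13: phase=(1,5,1,5) vs β=4 → FL=S FR=W RL=S RR=W
t=14: phase=(2,6,2,6) vs β=4 → FL=S FR=W RL=S RR=W


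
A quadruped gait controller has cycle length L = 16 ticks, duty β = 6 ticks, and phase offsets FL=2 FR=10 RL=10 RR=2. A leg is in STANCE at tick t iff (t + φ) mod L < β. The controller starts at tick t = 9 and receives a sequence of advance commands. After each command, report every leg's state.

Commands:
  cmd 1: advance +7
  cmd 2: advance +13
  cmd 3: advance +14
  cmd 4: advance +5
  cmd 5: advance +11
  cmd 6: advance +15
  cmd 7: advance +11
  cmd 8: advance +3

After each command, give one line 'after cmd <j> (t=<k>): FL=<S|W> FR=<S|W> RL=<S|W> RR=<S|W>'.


after cmd 1 (t=16): FL=S FR=W RL=W RR=S
after cmd 2 (t=29): FL=W FR=W RL=W RR=W
after cmd 3 (t=43): FL=W FR=S RL=S RR=W
after cmd 4 (t=48): FL=S FR=W RL=W RR=S
after cmd 5 (t=59): FL=W FR=S RL=S RR=W
after cmd 6 (t=74): FL=W FR=S RL=S RR=W
after cmd 7 (t=85): FL=W FR=W RL=W RR=W
after cmd 8 (t=88): FL=W FR=S RL=S RR=W

start t=9: FL=W FR=S RL=S RR=W
cmd 1: advance +7 → t=16, phase=(2,10,10,2) → FL=S FR=W RL=W RR=S
cmd 2: advance +13 → t=29, phase=(15,7,7,15) → FL=W FR=W RL=W RR=W
cmd 3: advance +14 → t=43, phase=(13,5,5,13) → FL=W FR=S RL=S RR=W
cmd 4: advance +5 → t=48, phase=(2,10,10,2) → FL=S FR=W RL=W RR=S
cmd 5: advance +11 → t=59, phase=(13,5,5,13) → FL=W FR=S RL=S RR=W
cmd 6: advance +15 → t=74, phase=(12,4,4,12) → FL=W FR=S RL=S RR=W
cmd 7: advance +11 → t=85, phase=(7,15,15,7) → FL=W FR=W RL=W RR=W
cmd 8: advance +3 → t=88, phase=(10,2,2,10) → FL=W FR=S RL=S RR=W


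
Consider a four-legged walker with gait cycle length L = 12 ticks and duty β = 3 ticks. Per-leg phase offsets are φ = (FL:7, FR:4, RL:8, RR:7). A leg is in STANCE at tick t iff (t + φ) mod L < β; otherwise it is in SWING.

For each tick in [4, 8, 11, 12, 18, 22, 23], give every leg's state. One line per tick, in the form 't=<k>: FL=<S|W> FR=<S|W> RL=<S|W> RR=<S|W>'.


t=4: FL=W FR=W RL=S RR=W
t=8: FL=W FR=S RL=W RR=W
t=11: FL=W FR=W RL=W RR=W
t=12: FL=W FR=W RL=W RR=W
t=18: FL=S FR=W RL=S RR=S
t=22: FL=W FR=S RL=W RR=W
t=23: FL=W FR=W RL=W RR=W

t=4: phase=(11,8,0,11) vs β=3 → FL=W FR=W RL=S RR=W
t=8: phase=(3,0,4,3) vs β=3 → FL=W FR=S RL=W RR=W
t=11: phase=(6,3,7,6) vs β=3 → FL=W FR=W RL=W RR=W
t=12: phase=(7,4,8,7) vs β=3 → FL=W FR=W RL=W RR=W
t=18: phase=(1,10,2,1) vs β=3 → FL=S FR=W RL=S RR=S
t=22: phase=(5,2,6,5) vs β=3 → FL=W FR=S RL=W RR=W
t=23: phase=(6,3,7,6) vs β=3 → FL=W FR=W RL=W RR=W


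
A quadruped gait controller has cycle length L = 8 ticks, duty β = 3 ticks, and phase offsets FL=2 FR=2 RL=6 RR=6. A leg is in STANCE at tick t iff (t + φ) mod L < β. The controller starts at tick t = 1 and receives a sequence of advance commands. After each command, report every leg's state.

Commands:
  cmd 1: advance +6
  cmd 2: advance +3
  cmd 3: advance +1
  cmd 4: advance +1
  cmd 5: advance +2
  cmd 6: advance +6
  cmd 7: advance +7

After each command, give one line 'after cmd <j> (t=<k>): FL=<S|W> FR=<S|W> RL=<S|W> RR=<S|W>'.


after cmd 1 (t=7): FL=S FR=S RL=W RR=W
after cmd 2 (t=10): FL=W FR=W RL=S RR=S
after cmd 3 (t=11): FL=W FR=W RL=S RR=S
after cmd 4 (t=12): FL=W FR=W RL=S RR=S
after cmd 5 (t=14): FL=S FR=S RL=W RR=W
after cmd 6 (t=20): FL=W FR=W RL=S RR=S
after cmd 7 (t=27): FL=W FR=W RL=S RR=S

start t=1: FL=W FR=W RL=W RR=W
cmd 1: advance +6 → t=7, phase=(1,1,5,5) → FL=S FR=S RL=W RR=W
cmd 2: advance +3 → t=10, phase=(4,4,0,0) → FL=W FR=W RL=S RR=S
cmd 3: advance +1 → t=11, phase=(5,5,1,1) → FL=W FR=W RL=S RR=S
cmd 4: advance +1 → t=12, phase=(6,6,2,2) → FL=W FR=W RL=S RR=S
cmd 5: advance +2 → t=14, phase=(0,0,4,4) → FL=S FR=S RL=W RR=W
cmd 6: advance +6 → t=20, phase=(6,6,2,2) → FL=W FR=W RL=S RR=S
cmd 7: advance +7 → t=27, phase=(5,5,1,1) → FL=W FR=W RL=S RR=S


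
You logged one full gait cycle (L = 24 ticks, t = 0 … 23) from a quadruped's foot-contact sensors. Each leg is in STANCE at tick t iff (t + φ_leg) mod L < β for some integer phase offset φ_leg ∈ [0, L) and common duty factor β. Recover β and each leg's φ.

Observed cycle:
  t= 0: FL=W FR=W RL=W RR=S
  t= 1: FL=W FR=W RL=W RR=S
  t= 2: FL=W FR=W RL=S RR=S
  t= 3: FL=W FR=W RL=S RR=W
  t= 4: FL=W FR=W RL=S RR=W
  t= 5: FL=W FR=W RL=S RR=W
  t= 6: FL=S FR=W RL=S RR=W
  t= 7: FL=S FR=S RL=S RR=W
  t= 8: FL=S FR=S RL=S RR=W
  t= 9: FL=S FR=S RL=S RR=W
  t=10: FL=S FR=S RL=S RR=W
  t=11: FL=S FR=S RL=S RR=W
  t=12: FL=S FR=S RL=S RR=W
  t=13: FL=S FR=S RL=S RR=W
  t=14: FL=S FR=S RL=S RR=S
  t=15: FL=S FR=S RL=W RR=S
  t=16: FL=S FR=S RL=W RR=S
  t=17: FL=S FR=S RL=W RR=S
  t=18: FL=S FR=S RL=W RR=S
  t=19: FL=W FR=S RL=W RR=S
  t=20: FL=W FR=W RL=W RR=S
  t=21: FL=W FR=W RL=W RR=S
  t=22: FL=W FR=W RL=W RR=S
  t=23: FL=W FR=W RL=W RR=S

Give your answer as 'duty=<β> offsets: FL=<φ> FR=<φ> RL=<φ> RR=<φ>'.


duty=13 offsets: FL=18 FR=17 RL=22 RR=10

duty β = stance ticks per leg = 13
FL: stance ticks = 13; W→S at t=6 → φ=18
FR: stance ticks = 13; W→S at t=7 → φ=17
RL: stance ticks = 13; W→S at t=2 → φ=22
RR: stance ticks = 13; W→S at t=14 → φ=10


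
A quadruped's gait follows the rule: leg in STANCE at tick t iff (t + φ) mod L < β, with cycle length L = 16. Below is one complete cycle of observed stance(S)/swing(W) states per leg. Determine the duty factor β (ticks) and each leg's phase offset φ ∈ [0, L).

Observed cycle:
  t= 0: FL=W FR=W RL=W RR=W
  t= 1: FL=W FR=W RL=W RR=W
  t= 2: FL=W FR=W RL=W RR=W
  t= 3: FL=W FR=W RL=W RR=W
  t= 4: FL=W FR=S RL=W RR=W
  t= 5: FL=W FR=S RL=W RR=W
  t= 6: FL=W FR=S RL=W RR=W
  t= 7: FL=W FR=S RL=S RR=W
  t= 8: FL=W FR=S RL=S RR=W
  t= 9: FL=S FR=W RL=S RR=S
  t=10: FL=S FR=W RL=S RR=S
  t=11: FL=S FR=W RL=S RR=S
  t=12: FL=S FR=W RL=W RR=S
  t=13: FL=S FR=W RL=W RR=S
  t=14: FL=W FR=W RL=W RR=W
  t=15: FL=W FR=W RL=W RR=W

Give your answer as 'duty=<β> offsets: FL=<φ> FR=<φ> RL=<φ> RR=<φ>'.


duty=5 offsets: FL=7 FR=12 RL=9 RR=7

duty β = stance ticks per leg = 5
FL: stance ticks = 5; W→S at t=9 → φ=7
FR: stance ticks = 5; W→S at t=4 → φ=12
RL: stance ticks = 5; W→S at t=7 → φ=9
RR: stance ticks = 5; W→S at t=9 → φ=7


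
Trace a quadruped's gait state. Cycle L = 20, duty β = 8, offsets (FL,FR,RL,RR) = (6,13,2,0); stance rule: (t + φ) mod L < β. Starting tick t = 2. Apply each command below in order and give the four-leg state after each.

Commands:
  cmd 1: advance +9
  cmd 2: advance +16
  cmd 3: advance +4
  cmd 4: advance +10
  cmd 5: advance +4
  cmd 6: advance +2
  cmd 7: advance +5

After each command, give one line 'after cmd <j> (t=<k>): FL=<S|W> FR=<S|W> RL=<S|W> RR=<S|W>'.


start t=2: FL=W FR=W RL=S RR=S
cmd 1: advance +9 → t=11, phase=(17,4,13,11) → FL=W FR=S RL=W RR=W
cmd 2: advance +16 → t=27, phase=(13,0,9,7) → FL=W FR=S RL=W RR=S
cmd 3: advance +4 → t=31, phase=(17,4,13,11) → FL=W FR=S RL=W RR=W
cmd 4: advance +10 → t=41, phase=(7,14,3,1) → FL=S FR=W RL=S RR=S
cmd 5: advance +4 → t=45, phase=(11,18,7,5) → FL=W FR=W RL=S RR=S
cmd 6: advance +2 → t=47, phase=(13,0,9,7) → FL=W FR=S RL=W RR=S
cmd 7: advance +5 → t=52, phase=(18,5,14,12) → FL=W FR=S RL=W RR=W

after cmd 1 (t=11): FL=W FR=S RL=W RR=W
after cmd 2 (t=27): FL=W FR=S RL=W RR=S
after cmd 3 (t=31): FL=W FR=S RL=W RR=W
after cmd 4 (t=41): FL=S FR=W RL=S RR=S
after cmd 5 (t=45): FL=W FR=W RL=S RR=S
after cmd 6 (t=47): FL=W FR=S RL=W RR=S
after cmd 7 (t=52): FL=W FR=S RL=W RR=W


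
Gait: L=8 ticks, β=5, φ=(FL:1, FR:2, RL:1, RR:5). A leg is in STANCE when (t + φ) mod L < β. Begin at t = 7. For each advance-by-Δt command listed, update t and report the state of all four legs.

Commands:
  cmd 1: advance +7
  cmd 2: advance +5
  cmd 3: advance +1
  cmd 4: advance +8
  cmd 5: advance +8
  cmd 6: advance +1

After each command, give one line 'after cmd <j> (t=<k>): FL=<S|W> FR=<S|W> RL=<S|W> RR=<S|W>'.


start t=7: FL=S FR=S RL=S RR=S
cmd 1: advance +7 → t=14, phase=(7,0,7,3) → FL=W FR=S RL=W RR=S
cmd 2: advance +5 → t=19, phase=(4,5,4,0) → FL=S FR=W RL=S RR=S
cmd 3: advance +1 → t=20, phase=(5,6,5,1) → FL=W FR=W RL=W RR=S
cmd 4: advance +8 → t=28, phase=(5,6,5,1) → FL=W FR=W RL=W RR=S
cmd 5: advance +8 → t=36, phase=(5,6,5,1) → FL=W FR=W RL=W RR=S
cmd 6: advance +1 → t=37, phase=(6,7,6,2) → FL=W FR=W RL=W RR=S

after cmd 1 (t=14): FL=W FR=S RL=W RR=S
after cmd 2 (t=19): FL=S FR=W RL=S RR=S
after cmd 3 (t=20): FL=W FR=W RL=W RR=S
after cmd 4 (t=28): FL=W FR=W RL=W RR=S
after cmd 5 (t=36): FL=W FR=W RL=W RR=S
after cmd 6 (t=37): FL=W FR=W RL=W RR=S


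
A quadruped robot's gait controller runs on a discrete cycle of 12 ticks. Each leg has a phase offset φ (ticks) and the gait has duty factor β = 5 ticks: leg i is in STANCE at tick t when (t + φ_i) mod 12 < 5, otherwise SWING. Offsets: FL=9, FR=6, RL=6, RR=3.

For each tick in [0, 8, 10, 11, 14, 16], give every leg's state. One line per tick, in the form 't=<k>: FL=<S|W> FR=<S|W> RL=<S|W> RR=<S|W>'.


t=0: FL=W FR=W RL=W RR=S
t=8: FL=W FR=S RL=S RR=W
t=10: FL=W FR=S RL=S RR=S
t=11: FL=W FR=W RL=W RR=S
t=14: FL=W FR=W RL=W RR=W
t=16: FL=S FR=W RL=W RR=W

t=0: phase=(9,6,6,3) vs β=5 → FL=W FR=W RL=W RR=S
t=8: phase=(5,2,2,11) vs β=5 → FL=W FR=S RL=S RR=W
t=10: phase=(7,4,4,1) vs β=5 → FL=W FR=S RL=S RR=S
t=11: phase=(8,5,5,2) vs β=5 → FL=W FR=W RL=W RR=S
t=14: phase=(11,8,8,5) vs β=5 → FL=W FR=W RL=W RR=W
t=16: phase=(1,10,10,7) vs β=5 → FL=S FR=W RL=W RR=W


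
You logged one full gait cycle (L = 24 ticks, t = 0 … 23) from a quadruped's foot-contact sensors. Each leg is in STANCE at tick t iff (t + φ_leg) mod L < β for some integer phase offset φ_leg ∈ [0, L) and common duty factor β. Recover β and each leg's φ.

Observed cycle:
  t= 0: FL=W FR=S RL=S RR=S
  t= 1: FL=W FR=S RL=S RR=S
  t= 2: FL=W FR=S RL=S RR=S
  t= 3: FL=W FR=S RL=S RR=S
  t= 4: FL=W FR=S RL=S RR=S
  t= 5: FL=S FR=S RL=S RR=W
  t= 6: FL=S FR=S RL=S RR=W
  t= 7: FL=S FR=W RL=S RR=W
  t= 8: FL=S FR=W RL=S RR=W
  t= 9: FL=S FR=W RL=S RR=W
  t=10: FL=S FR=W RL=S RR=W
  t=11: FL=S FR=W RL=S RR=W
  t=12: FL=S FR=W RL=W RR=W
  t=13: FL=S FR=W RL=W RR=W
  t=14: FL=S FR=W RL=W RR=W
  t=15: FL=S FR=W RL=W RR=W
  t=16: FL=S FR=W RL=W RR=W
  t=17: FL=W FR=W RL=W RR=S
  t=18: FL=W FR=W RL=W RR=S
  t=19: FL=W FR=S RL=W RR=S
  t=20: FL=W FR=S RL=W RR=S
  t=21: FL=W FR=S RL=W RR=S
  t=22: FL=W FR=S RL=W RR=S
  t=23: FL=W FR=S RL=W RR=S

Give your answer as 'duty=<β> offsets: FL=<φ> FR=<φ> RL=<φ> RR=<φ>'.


duty β = stance ticks per leg = 12
FL: stance ticks = 12; W→S at t=5 → φ=19
FR: stance ticks = 12; W→S at t=19 → φ=5
RL: stance ticks = 12; W→S at t=0 → φ=0
RR: stance ticks = 12; W→S at t=17 → φ=7

duty=12 offsets: FL=19 FR=5 RL=0 RR=7


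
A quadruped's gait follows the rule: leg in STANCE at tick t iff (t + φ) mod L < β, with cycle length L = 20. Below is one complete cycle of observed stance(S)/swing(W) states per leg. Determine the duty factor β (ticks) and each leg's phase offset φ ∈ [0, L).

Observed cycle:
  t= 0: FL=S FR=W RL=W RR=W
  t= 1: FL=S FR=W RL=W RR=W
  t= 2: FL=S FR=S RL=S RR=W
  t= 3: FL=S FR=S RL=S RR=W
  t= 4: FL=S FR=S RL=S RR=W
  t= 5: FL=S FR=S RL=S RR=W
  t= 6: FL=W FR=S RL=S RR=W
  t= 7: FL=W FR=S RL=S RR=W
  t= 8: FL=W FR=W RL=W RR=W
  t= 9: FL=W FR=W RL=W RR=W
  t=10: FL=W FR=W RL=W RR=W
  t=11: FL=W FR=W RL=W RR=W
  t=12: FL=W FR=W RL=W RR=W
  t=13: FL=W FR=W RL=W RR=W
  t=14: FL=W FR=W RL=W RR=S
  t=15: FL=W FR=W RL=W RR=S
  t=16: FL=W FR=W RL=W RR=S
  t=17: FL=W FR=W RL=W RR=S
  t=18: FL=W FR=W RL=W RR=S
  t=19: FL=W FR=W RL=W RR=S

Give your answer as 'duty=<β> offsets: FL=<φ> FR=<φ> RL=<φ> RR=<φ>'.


duty β = stance ticks per leg = 6
FL: stance ticks = 6; W→S at t=0 → φ=0
FR: stance ticks = 6; W→S at t=2 → φ=18
RL: stance ticks = 6; W→S at t=2 → φ=18
RR: stance ticks = 6; W→S at t=14 → φ=6

duty=6 offsets: FL=0 FR=18 RL=18 RR=6


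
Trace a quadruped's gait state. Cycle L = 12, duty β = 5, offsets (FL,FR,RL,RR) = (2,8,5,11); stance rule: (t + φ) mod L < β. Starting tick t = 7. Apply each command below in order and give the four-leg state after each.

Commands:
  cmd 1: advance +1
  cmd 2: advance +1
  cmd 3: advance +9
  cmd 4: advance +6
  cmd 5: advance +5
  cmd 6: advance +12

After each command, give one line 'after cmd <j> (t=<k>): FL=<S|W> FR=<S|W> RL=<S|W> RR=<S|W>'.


start t=7: FL=W FR=S RL=S RR=W
cmd 1: advance +1 → t=8, phase=(10,4,1,7) → FL=W FR=S RL=S RR=W
cmd 2: advance +1 → t=9, phase=(11,5,2,8) → FL=W FR=W RL=S RR=W
cmd 3: advance +9 → t=18, phase=(8,2,11,5) → FL=W FR=S RL=W RR=W
cmd 4: advance +6 → t=24, phase=(2,8,5,11) → FL=S FR=W RL=W RR=W
cmd 5: advance +5 → t=29, phase=(7,1,10,4) → FL=W FR=S RL=W RR=S
cmd 6: advance +12 → t=41, phase=(7,1,10,4) → FL=W FR=S RL=W RR=S

after cmd 1 (t=8): FL=W FR=S RL=S RR=W
after cmd 2 (t=9): FL=W FR=W RL=S RR=W
after cmd 3 (t=18): FL=W FR=S RL=W RR=W
after cmd 4 (t=24): FL=S FR=W RL=W RR=W
after cmd 5 (t=29): FL=W FR=S RL=W RR=S
after cmd 6 (t=41): FL=W FR=S RL=W RR=S


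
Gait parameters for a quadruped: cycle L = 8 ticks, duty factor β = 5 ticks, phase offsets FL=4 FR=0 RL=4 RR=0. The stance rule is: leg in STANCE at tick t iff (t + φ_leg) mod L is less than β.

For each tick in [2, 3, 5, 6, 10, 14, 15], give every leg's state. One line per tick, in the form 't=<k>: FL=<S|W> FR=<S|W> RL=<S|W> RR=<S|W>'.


t=2: phase=(6,2,6,2) vs β=5 → FL=W FR=S RL=W RR=S
t=3: phase=(7,3,7,3) vs β=5 → FL=W FR=S RL=W RR=S
t=5: phase=(1,5,1,5) vs β=5 → FL=S FR=W RL=S RR=W
t=6: phase=(2,6,2,6) vs β=5 → FL=S FR=W RL=S RR=W
t=10: phase=(6,2,6,2) vs β=5 → FL=W FR=S RL=W RR=S
t=14: phase=(2,6,2,6) vs β=5 → FL=S FR=W RL=S RR=W
t=15: phase=(3,7,3,7) vs β=5 → FL=S FR=W RL=S RR=W

t=2: FL=W FR=S RL=W RR=S
t=3: FL=W FR=S RL=W RR=S
t=5: FL=S FR=W RL=S RR=W
t=6: FL=S FR=W RL=S RR=W
t=10: FL=W FR=S RL=W RR=S
t=14: FL=S FR=W RL=S RR=W
t=15: FL=S FR=W RL=S RR=W


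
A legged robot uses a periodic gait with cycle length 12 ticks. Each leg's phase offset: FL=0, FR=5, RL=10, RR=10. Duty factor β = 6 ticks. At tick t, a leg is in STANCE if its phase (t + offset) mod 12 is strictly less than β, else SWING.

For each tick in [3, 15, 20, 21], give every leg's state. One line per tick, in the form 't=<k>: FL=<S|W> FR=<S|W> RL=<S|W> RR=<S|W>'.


t=3: FL=S FR=W RL=S RR=S
t=15: FL=S FR=W RL=S RR=S
t=20: FL=W FR=S RL=W RR=W
t=21: FL=W FR=S RL=W RR=W

t=3: phase=(3,8,1,1) vs β=6 → FL=S FR=W RL=S RR=S
t=15: phase=(3,8,1,1) vs β=6 → FL=S FR=W RL=S RR=S
t=20: phase=(8,1,6,6) vs β=6 → FL=W FR=S RL=W RR=W
t=21: phase=(9,2,7,7) vs β=6 → FL=W FR=S RL=W RR=W


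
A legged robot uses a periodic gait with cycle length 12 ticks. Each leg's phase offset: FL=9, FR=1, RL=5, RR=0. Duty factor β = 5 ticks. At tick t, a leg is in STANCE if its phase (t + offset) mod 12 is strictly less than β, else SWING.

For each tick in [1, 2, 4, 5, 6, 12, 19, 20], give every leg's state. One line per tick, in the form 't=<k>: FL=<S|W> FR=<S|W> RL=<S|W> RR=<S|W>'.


t=1: FL=W FR=S RL=W RR=S
t=2: FL=W FR=S RL=W RR=S
t=4: FL=S FR=W RL=W RR=S
t=5: FL=S FR=W RL=W RR=W
t=6: FL=S FR=W RL=W RR=W
t=12: FL=W FR=S RL=W RR=S
t=19: FL=S FR=W RL=S RR=W
t=20: FL=W FR=W RL=S RR=W

t=1: phase=(10,2,6,1) vs β=5 → FL=W FR=S RL=W RR=S
t=2: phase=(11,3,7,2) vs β=5 → FL=W FR=S RL=W RR=S
t=4: phase=(1,5,9,4) vs β=5 → FL=S FR=W RL=W RR=S
t=5: phase=(2,6,10,5) vs β=5 → FL=S FR=W RL=W RR=W
t=6: phase=(3,7,11,6) vs β=5 → FL=S FR=W RL=W RR=W
t=12: phase=(9,1,5,0) vs β=5 → FL=W FR=S RL=W RR=S
t=19: phase=(4,8,0,7) vs β=5 → FL=S FR=W RL=S RR=W
t=20: phase=(5,9,1,8) vs β=5 → FL=W FR=W RL=S RR=W


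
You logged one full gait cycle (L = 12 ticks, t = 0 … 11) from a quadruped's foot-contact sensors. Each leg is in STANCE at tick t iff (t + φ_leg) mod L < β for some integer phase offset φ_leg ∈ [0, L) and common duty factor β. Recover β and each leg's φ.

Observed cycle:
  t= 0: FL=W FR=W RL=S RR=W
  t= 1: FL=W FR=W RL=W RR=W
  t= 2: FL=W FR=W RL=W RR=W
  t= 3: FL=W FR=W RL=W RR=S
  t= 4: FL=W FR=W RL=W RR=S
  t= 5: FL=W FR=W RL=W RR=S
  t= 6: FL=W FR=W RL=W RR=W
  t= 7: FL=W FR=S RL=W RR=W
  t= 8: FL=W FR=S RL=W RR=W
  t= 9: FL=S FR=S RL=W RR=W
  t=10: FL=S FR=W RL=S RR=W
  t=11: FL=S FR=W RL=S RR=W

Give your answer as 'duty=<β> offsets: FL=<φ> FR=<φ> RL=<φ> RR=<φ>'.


duty=3 offsets: FL=3 FR=5 RL=2 RR=9

duty β = stance ticks per leg = 3
FL: stance ticks = 3; W→S at t=9 → φ=3
FR: stance ticks = 3; W→S at t=7 → φ=5
RL: stance ticks = 3; W→S at t=10 → φ=2
RR: stance ticks = 3; W→S at t=3 → φ=9


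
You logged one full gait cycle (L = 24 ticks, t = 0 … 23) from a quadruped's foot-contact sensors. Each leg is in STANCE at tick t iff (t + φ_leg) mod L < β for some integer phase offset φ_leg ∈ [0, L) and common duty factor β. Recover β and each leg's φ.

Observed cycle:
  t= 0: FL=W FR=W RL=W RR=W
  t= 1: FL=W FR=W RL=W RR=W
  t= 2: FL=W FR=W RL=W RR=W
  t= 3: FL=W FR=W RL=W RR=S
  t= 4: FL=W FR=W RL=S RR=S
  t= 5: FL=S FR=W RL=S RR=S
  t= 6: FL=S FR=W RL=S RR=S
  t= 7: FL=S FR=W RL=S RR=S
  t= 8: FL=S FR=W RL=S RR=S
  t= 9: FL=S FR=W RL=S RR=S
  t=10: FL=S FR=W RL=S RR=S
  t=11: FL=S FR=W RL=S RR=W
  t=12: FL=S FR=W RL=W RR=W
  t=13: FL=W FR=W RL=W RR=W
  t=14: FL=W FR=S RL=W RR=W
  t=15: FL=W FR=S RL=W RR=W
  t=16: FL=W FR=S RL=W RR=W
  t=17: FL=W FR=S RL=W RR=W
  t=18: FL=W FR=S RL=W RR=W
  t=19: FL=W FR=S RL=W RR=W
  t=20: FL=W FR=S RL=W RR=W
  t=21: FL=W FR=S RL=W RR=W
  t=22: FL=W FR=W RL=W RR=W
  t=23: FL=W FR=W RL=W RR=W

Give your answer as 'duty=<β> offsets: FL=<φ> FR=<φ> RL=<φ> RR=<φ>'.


duty=8 offsets: FL=19 FR=10 RL=20 RR=21

duty β = stance ticks per leg = 8
FL: stance ticks = 8; W→S at t=5 → φ=19
FR: stance ticks = 8; W→S at t=14 → φ=10
RL: stance ticks = 8; W→S at t=4 → φ=20
RR: stance ticks = 8; W→S at t=3 → φ=21


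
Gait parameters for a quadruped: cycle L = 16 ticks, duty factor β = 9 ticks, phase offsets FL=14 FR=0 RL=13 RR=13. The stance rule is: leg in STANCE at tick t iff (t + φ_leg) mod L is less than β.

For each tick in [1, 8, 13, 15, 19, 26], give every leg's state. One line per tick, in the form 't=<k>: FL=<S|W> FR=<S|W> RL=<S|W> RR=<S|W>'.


t=1: phase=(15,1,14,14) vs β=9 → FL=W FR=S RL=W RR=W
t=8: phase=(6,8,5,5) vs β=9 → FL=S FR=S RL=S RR=S
t=13: phase=(11,13,10,10) vs β=9 → FL=W FR=W RL=W RR=W
t=15: phase=(13,15,12,12) vs β=9 → FL=W FR=W RL=W RR=W
t=19: phase=(1,3,0,0) vs β=9 → FL=S FR=S RL=S RR=S
t=26: phase=(8,10,7,7) vs β=9 → FL=S FR=W RL=S RR=S

t=1: FL=W FR=S RL=W RR=W
t=8: FL=S FR=S RL=S RR=S
t=13: FL=W FR=W RL=W RR=W
t=15: FL=W FR=W RL=W RR=W
t=19: FL=S FR=S RL=S RR=S
t=26: FL=S FR=W RL=S RR=S


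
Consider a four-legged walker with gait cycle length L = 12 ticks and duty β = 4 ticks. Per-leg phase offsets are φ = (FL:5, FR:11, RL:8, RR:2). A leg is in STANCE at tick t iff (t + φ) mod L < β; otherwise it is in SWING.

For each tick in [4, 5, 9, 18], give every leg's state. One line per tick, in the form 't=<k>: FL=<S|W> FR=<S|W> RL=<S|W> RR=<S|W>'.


t=4: FL=W FR=S RL=S RR=W
t=5: FL=W FR=W RL=S RR=W
t=9: FL=S FR=W RL=W RR=W
t=18: FL=W FR=W RL=S RR=W

t=4: phase=(9,3,0,6) vs β=4 → FL=W FR=S RL=S RR=W
t=5: phase=(10,4,1,7) vs β=4 → FL=W FR=W RL=S RR=W
t=9: phase=(2,8,5,11) vs β=4 → FL=S FR=W RL=W RR=W
t=18: phase=(11,5,2,8) vs β=4 → FL=W FR=W RL=S RR=W


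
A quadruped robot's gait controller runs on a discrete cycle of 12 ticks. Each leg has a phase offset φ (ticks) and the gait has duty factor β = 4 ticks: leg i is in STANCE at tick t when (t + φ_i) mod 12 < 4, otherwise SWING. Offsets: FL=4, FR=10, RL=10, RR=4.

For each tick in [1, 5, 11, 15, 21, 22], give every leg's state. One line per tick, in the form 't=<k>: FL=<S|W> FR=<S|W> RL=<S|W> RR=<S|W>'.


t=1: phase=(5,11,11,5) vs β=4 → FL=W FR=W RL=W RR=W
t=5: phase=(9,3,3,9) vs β=4 → FL=W FR=S RL=S RR=W
t=11: phase=(3,9,9,3) vs β=4 → FL=S FR=W RL=W RR=S
t=15: phase=(7,1,1,7) vs β=4 → FL=W FR=S RL=S RR=W
t=21: phase=(1,7,7,1) vs β=4 → FL=S FR=W RL=W RR=S
t=22: phase=(2,8,8,2) vs β=4 → FL=S FR=W RL=W RR=S

t=1: FL=W FR=W RL=W RR=W
t=5: FL=W FR=S RL=S RR=W
t=11: FL=S FR=W RL=W RR=S
t=15: FL=W FR=S RL=S RR=W
t=21: FL=S FR=W RL=W RR=S
t=22: FL=S FR=W RL=W RR=S


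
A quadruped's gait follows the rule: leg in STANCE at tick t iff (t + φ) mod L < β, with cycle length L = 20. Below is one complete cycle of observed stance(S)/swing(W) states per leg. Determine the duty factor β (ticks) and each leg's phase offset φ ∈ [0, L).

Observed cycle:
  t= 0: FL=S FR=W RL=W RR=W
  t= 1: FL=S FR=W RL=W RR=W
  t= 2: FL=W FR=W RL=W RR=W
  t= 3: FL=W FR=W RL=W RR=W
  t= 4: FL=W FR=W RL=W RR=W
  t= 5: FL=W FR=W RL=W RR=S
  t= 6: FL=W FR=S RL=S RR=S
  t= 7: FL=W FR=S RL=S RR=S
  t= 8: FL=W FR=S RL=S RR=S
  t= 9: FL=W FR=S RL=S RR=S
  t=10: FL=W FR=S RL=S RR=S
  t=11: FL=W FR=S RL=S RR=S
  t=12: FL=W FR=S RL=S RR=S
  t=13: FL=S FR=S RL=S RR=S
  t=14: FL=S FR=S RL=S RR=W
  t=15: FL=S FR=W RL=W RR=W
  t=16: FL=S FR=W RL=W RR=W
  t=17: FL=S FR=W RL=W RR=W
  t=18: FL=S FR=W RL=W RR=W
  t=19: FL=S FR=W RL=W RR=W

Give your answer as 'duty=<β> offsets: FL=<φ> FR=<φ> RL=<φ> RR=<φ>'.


duty=9 offsets: FL=7 FR=14 RL=14 RR=15

duty β = stance ticks per leg = 9
FL: stance ticks = 9; W→S at t=13 → φ=7
FR: stance ticks = 9; W→S at t=6 → φ=14
RL: stance ticks = 9; W→S at t=6 → φ=14
RR: stance ticks = 9; W→S at t=5 → φ=15


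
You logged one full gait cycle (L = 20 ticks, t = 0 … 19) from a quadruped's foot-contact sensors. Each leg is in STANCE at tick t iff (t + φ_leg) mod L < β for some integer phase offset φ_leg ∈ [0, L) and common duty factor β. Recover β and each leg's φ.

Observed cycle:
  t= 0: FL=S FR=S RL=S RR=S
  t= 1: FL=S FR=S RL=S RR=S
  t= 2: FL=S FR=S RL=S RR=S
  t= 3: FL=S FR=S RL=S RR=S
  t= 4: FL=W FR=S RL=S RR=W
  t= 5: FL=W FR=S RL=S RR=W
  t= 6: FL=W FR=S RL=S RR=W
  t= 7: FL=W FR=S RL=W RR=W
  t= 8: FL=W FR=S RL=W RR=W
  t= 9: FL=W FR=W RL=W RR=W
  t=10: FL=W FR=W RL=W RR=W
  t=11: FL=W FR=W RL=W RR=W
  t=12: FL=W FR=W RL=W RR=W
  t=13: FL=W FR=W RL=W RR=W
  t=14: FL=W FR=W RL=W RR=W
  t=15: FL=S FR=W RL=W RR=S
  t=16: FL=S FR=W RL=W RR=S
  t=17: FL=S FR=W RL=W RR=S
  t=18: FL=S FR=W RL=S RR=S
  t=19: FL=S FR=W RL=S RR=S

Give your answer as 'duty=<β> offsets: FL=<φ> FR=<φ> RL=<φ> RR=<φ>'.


duty=9 offsets: FL=5 FR=0 RL=2 RR=5

duty β = stance ticks per leg = 9
FL: stance ticks = 9; W→S at t=15 → φ=5
FR: stance ticks = 9; W→S at t=0 → φ=0
RL: stance ticks = 9; W→S at t=18 → φ=2
RR: stance ticks = 9; W→S at t=15 → φ=5


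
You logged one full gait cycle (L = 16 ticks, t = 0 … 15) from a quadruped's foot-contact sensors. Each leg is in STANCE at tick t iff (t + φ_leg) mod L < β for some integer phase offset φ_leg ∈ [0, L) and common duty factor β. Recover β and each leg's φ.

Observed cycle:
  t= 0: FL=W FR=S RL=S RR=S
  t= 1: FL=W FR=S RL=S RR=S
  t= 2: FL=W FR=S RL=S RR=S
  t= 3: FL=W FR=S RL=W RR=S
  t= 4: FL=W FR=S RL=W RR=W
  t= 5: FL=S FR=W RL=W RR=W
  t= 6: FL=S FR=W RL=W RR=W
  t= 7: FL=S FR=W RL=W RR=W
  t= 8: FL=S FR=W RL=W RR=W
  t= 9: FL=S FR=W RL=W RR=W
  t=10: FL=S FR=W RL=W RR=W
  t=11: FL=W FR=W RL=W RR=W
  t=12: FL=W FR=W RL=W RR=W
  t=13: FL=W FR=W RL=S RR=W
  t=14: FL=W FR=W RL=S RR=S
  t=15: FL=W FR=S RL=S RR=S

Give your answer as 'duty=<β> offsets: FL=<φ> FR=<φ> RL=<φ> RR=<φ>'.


duty β = stance ticks per leg = 6
FL: stance ticks = 6; W→S at t=5 → φ=11
FR: stance ticks = 6; W→S at t=15 → φ=1
RL: stance ticks = 6; W→S at t=13 → φ=3
RR: stance ticks = 6; W→S at t=14 → φ=2

duty=6 offsets: FL=11 FR=1 RL=3 RR=2
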